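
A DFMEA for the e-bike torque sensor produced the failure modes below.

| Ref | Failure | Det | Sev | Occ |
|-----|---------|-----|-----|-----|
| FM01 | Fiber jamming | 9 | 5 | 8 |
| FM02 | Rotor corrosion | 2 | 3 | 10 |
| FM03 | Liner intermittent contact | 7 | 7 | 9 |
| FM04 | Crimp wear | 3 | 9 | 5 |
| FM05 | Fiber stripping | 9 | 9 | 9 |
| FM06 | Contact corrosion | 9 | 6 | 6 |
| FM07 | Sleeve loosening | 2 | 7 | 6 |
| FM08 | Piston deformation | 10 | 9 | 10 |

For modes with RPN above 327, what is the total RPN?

RPN = Severity × Occurrence × Detection:
  FM01: 5 × 8 × 9 = 360
  FM02: 3 × 10 × 2 = 60
  FM03: 7 × 9 × 7 = 441
  FM04: 9 × 5 × 3 = 135
  FM05: 9 × 9 × 9 = 729
  FM06: 6 × 6 × 9 = 324
  FM07: 7 × 6 × 2 = 84
  FM08: 9 × 10 × 10 = 900
RPN > 327: FM01 (360), FM03 (441), FM05 (729), FM08 (900).
Sum: 360 + 441 + 729 + 900 = 2430.

2430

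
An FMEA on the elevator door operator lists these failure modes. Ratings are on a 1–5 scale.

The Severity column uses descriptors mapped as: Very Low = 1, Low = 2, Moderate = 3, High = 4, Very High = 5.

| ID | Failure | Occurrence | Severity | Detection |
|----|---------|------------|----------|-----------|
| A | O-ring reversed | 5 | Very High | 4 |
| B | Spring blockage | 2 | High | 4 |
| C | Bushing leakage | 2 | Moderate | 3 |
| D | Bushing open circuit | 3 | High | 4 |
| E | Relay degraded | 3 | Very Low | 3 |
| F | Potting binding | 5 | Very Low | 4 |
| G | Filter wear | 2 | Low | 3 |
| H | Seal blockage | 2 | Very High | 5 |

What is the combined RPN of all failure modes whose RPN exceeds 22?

RPN = Severity × Occurrence × Detection:
  A: 5 × 5 × 4 = 100
  B: 4 × 2 × 4 = 32
  C: 3 × 2 × 3 = 18
  D: 4 × 3 × 4 = 48
  E: 1 × 3 × 3 = 9
  F: 1 × 5 × 4 = 20
  G: 2 × 2 × 3 = 12
  H: 5 × 2 × 5 = 50
RPN > 22: A (100), B (32), D (48), H (50).
Sum: 100 + 32 + 48 + 50 = 230.

230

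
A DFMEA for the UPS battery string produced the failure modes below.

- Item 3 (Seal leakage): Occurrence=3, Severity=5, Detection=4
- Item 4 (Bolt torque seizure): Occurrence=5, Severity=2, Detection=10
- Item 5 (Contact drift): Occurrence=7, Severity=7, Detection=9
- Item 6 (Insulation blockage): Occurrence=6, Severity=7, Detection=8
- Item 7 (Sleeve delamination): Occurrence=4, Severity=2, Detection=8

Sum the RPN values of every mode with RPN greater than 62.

941

RPN = Severity × Occurrence × Detection:
  Item 3: 5 × 3 × 4 = 60
  Item 4: 2 × 5 × 10 = 100
  Item 5: 7 × 7 × 9 = 441
  Item 6: 7 × 6 × 8 = 336
  Item 7: 2 × 4 × 8 = 64
RPN > 62: Item 4 (100), Item 5 (441), Item 6 (336), Item 7 (64).
Sum: 100 + 441 + 336 + 64 = 941.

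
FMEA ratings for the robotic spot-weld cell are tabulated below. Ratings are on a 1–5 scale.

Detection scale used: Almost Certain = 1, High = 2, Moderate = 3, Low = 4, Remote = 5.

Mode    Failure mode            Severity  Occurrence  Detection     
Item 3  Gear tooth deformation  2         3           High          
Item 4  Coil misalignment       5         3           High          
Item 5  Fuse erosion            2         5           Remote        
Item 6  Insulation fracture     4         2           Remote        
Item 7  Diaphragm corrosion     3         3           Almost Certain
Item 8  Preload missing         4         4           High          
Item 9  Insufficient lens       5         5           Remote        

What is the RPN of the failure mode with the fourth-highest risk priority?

32

RPN = Severity × Occurrence × Detection:
  Item 3: 2 × 3 × 2 = 12
  Item 4: 5 × 3 × 2 = 30
  Item 5: 2 × 5 × 5 = 50
  Item 6: 4 × 2 × 5 = 40
  Item 7: 3 × 3 × 1 = 9
  Item 8: 4 × 4 × 2 = 32
  Item 9: 5 × 5 × 5 = 125
Sorted descending: 125, 50, 40, 32, 30, 12, 9.
The fourth-highest RPN is 32 (Item 8).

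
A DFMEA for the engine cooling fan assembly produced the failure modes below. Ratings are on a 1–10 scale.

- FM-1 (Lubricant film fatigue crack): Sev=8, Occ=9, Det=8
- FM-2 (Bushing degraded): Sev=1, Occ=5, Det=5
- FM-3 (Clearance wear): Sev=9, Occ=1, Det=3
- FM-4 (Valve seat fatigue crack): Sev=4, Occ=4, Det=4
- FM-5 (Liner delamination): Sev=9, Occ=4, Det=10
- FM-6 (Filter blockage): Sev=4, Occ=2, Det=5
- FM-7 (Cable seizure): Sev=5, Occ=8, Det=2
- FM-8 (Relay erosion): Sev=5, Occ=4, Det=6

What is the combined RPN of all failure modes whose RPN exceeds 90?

RPN = Severity × Occurrence × Detection:
  FM-1: 8 × 9 × 8 = 576
  FM-2: 1 × 5 × 5 = 25
  FM-3: 9 × 1 × 3 = 27
  FM-4: 4 × 4 × 4 = 64
  FM-5: 9 × 4 × 10 = 360
  FM-6: 4 × 2 × 5 = 40
  FM-7: 5 × 8 × 2 = 80
  FM-8: 5 × 4 × 6 = 120
RPN > 90: FM-1 (576), FM-5 (360), FM-8 (120).
Sum: 576 + 360 + 120 = 1056.

1056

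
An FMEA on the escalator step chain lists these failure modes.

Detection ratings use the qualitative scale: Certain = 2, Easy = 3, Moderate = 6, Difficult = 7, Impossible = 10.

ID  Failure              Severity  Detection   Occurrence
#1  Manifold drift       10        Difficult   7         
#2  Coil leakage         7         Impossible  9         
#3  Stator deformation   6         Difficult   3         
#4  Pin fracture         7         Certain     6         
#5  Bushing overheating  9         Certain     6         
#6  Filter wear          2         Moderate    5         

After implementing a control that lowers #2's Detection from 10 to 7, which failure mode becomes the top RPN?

#1

RPN = Severity × Occurrence × Detection:
  #1: 10 × 7 × 7 = 490
  #2: 7 × 9 × 10 = 630
  #3: 6 × 3 × 7 = 126
  #4: 7 × 6 × 2 = 84
  #5: 9 × 6 × 2 = 108
  #6: 2 × 5 × 6 = 60
After action: #2 → 7 × 9 × 7 = 441.
Revised RPNs: #1=490, #2=441, #3=126, #5=108, #4=84, #6=60.
Highest is now #1 (490).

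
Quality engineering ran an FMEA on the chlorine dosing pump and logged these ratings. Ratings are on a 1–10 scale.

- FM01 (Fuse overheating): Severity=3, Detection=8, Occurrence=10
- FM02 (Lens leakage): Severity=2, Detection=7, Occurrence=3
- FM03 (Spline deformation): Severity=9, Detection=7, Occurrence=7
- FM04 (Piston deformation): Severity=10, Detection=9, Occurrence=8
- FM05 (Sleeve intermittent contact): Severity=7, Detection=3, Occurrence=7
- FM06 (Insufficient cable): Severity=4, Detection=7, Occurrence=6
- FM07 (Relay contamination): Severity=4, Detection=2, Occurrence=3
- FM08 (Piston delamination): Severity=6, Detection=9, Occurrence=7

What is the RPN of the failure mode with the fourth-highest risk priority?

RPN = Severity × Occurrence × Detection:
  FM01: 3 × 10 × 8 = 240
  FM02: 2 × 3 × 7 = 42
  FM03: 9 × 7 × 7 = 441
  FM04: 10 × 8 × 9 = 720
  FM05: 7 × 7 × 3 = 147
  FM06: 4 × 6 × 7 = 168
  FM07: 4 × 3 × 2 = 24
  FM08: 6 × 7 × 9 = 378
Sorted descending: 720, 441, 378, 240, 168, 147, 42, 24.
The fourth-highest RPN is 240 (FM01).

240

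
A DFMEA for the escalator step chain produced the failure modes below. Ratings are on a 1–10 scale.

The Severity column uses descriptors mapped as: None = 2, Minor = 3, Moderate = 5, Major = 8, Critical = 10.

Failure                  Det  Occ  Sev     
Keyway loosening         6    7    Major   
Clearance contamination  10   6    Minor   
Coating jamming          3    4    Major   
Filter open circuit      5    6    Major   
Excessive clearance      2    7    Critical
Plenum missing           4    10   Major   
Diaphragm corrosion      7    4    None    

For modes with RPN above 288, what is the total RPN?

656

RPN = Severity × Occurrence × Detection:
  Keyway loosening: 8 × 7 × 6 = 336
  Clearance contamination: 3 × 6 × 10 = 180
  Coating jamming: 8 × 4 × 3 = 96
  Filter open circuit: 8 × 6 × 5 = 240
  Excessive clearance: 10 × 7 × 2 = 140
  Plenum missing: 8 × 10 × 4 = 320
  Diaphragm corrosion: 2 × 4 × 7 = 56
RPN > 288: Keyway loosening (336), Plenum missing (320).
Sum: 336 + 320 = 656.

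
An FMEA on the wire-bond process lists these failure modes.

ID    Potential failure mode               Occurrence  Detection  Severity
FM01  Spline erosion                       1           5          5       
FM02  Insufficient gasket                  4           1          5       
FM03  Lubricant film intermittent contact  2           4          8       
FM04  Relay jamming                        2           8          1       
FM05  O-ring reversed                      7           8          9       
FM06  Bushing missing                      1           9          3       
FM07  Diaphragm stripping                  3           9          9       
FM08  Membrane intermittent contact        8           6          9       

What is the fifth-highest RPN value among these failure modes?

27

RPN = Severity × Occurrence × Detection:
  FM01: 5 × 1 × 5 = 25
  FM02: 5 × 4 × 1 = 20
  FM03: 8 × 2 × 4 = 64
  FM04: 1 × 2 × 8 = 16
  FM05: 9 × 7 × 8 = 504
  FM06: 3 × 1 × 9 = 27
  FM07: 9 × 3 × 9 = 243
  FM08: 9 × 8 × 6 = 432
Sorted descending: 504, 432, 243, 64, 27, 25, 20, 16.
The fifth-highest RPN is 27 (FM06).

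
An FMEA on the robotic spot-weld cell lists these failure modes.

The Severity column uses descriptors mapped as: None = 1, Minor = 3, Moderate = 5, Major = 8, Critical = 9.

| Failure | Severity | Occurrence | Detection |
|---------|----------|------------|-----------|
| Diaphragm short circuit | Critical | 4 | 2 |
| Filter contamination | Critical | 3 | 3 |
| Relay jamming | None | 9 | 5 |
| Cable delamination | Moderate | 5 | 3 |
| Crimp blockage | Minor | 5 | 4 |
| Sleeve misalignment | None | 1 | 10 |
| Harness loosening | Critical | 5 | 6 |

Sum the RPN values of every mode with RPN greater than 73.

RPN = Severity × Occurrence × Detection:
  Diaphragm short circuit: 9 × 4 × 2 = 72
  Filter contamination: 9 × 3 × 3 = 81
  Relay jamming: 1 × 9 × 5 = 45
  Cable delamination: 5 × 5 × 3 = 75
  Crimp blockage: 3 × 5 × 4 = 60
  Sleeve misalignment: 1 × 1 × 10 = 10
  Harness loosening: 9 × 5 × 6 = 270
RPN > 73: Filter contamination (81), Cable delamination (75), Harness loosening (270).
Sum: 81 + 75 + 270 = 426.

426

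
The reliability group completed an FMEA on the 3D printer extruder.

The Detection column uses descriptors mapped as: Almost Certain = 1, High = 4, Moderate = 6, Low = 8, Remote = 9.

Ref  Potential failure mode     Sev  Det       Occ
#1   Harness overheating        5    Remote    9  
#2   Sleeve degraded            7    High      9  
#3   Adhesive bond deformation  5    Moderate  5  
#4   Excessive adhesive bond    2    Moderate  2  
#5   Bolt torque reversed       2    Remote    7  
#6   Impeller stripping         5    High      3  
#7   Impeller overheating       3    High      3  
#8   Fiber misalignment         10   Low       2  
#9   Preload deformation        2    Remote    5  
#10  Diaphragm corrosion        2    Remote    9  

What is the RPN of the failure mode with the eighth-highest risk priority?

60

RPN = Severity × Occurrence × Detection:
  #1: 5 × 9 × 9 = 405
  #2: 7 × 9 × 4 = 252
  #3: 5 × 5 × 6 = 150
  #4: 2 × 2 × 6 = 24
  #5: 2 × 7 × 9 = 126
  #6: 5 × 3 × 4 = 60
  #7: 3 × 3 × 4 = 36
  #8: 10 × 2 × 8 = 160
  #9: 2 × 5 × 9 = 90
  #10: 2 × 9 × 9 = 162
Sorted descending: 405, 252, 162, 160, 150, 126, 90, 60, 36, 24.
The eighth-highest RPN is 60 (#6).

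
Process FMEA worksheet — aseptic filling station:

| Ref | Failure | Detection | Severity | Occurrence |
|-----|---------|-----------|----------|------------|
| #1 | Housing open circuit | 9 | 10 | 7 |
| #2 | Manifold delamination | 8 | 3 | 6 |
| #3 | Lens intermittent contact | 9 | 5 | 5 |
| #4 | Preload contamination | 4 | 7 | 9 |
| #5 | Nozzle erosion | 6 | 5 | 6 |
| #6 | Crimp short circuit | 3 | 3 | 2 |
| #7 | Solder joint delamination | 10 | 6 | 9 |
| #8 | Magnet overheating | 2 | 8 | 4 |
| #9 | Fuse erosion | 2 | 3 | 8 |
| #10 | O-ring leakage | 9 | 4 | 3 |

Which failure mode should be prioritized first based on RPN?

RPN = Severity × Occurrence × Detection:
  #1: 10 × 7 × 9 = 630
  #2: 3 × 6 × 8 = 144
  #3: 5 × 5 × 9 = 225
  #4: 7 × 9 × 4 = 252
  #5: 5 × 6 × 6 = 180
  #6: 3 × 2 × 3 = 18
  #7: 6 × 9 × 10 = 540
  #8: 8 × 4 × 2 = 64
  #9: 3 × 8 × 2 = 48
  #10: 4 × 3 × 9 = 108
Highest RPN is 630 → #1.

#1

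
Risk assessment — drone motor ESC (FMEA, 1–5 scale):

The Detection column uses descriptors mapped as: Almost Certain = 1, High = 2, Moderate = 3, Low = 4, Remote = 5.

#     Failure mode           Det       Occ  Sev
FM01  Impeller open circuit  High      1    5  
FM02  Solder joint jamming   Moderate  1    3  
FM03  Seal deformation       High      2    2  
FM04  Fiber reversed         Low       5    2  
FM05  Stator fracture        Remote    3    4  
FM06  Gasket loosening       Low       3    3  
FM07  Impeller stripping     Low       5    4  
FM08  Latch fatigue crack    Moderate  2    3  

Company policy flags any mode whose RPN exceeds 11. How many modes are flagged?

5

RPN = Severity × Occurrence × Detection:
  FM01: 5 × 1 × 2 = 10
  FM02: 3 × 1 × 3 = 9
  FM03: 2 × 2 × 2 = 8
  FM04: 2 × 5 × 4 = 40
  FM05: 4 × 3 × 5 = 60
  FM06: 3 × 3 × 4 = 36
  FM07: 4 × 5 × 4 = 80
  FM08: 3 × 2 × 3 = 18
Modes with RPN > 11: FM04 (40), FM05 (60), FM06 (36), FM07 (80), FM08 (18) → 5.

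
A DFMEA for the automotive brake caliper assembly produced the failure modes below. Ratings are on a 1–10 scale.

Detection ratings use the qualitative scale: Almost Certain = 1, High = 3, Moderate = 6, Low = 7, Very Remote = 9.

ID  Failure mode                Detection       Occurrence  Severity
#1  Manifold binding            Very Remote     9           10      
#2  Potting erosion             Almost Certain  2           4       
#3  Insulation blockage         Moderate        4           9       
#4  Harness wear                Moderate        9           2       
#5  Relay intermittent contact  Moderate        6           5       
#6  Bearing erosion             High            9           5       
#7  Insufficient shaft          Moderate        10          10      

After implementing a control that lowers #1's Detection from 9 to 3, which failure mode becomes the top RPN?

RPN = Severity × Occurrence × Detection:
  #1: 10 × 9 × 9 = 810
  #2: 4 × 2 × 1 = 8
  #3: 9 × 4 × 6 = 216
  #4: 2 × 9 × 6 = 108
  #5: 5 × 6 × 6 = 180
  #6: 5 × 9 × 3 = 135
  #7: 10 × 10 × 6 = 600
After action: #1 → 10 × 9 × 3 = 270.
Revised RPNs: #7=600, #1=270, #3=216, #5=180, #6=135, #4=108, #2=8.
Highest is now #7 (600).

#7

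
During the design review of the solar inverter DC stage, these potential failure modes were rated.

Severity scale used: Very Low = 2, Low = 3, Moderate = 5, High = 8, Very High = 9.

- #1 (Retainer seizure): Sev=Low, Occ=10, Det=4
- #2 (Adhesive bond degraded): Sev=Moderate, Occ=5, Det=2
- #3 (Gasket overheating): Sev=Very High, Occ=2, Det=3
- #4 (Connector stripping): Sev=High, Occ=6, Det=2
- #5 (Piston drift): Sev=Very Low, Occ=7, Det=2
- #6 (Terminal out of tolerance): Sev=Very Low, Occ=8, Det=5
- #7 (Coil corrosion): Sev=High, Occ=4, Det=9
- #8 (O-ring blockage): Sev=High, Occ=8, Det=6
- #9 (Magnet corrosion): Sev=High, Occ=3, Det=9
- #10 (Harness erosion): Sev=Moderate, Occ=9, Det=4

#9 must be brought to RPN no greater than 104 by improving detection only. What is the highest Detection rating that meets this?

4

#9: S=8, O=3, D=9 → current RPN = 216.
Fixed product = 24. Need 24 × D ≤ 104, so D ≤ 104/24 = 4.33.
Maximum integer Detection rating = 4 (gives RPN 96; D=5 would give 120 > 104).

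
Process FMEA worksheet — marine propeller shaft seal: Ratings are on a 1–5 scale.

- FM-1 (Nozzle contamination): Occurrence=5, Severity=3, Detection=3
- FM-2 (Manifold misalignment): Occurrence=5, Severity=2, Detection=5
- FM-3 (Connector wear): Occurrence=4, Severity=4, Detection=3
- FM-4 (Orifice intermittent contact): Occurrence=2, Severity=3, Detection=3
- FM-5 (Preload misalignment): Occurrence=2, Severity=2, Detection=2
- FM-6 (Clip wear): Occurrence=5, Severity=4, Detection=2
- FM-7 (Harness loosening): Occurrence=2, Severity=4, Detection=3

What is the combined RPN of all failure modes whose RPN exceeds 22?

207

RPN = Severity × Occurrence × Detection:
  FM-1: 3 × 5 × 3 = 45
  FM-2: 2 × 5 × 5 = 50
  FM-3: 4 × 4 × 3 = 48
  FM-4: 3 × 2 × 3 = 18
  FM-5: 2 × 2 × 2 = 8
  FM-6: 4 × 5 × 2 = 40
  FM-7: 4 × 2 × 3 = 24
RPN > 22: FM-1 (45), FM-2 (50), FM-3 (48), FM-6 (40), FM-7 (24).
Sum: 45 + 50 + 48 + 40 + 24 = 207.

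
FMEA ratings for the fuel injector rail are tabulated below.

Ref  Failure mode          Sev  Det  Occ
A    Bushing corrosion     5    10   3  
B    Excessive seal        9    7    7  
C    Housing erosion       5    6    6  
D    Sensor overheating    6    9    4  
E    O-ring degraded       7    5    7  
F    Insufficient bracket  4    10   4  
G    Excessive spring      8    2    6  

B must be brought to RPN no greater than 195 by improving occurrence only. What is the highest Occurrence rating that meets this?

B: S=9, O=7, D=7 → current RPN = 441.
Fixed product = 63. Need 63 × O ≤ 195, so O ≤ 195/63 = 3.10.
Maximum integer Occurrence rating = 3 (gives RPN 189; O=4 would give 252 > 195).

3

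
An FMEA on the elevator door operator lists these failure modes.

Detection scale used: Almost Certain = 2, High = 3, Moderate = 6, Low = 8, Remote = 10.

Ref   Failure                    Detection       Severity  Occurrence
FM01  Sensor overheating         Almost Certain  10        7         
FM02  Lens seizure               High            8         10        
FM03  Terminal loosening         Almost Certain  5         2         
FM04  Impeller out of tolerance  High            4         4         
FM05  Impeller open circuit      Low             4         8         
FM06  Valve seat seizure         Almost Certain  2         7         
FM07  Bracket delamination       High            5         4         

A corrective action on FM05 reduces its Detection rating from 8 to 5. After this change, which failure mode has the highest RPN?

RPN = Severity × Occurrence × Detection:
  FM01: 10 × 7 × 2 = 140
  FM02: 8 × 10 × 3 = 240
  FM03: 5 × 2 × 2 = 20
  FM04: 4 × 4 × 3 = 48
  FM05: 4 × 8 × 8 = 256
  FM06: 2 × 7 × 2 = 28
  FM07: 5 × 4 × 3 = 60
After action: FM05 → 4 × 8 × 5 = 160.
Revised RPNs: FM02=240, FM05=160, FM01=140, FM07=60, FM04=48, FM06=28, FM03=20.
Highest is now FM02 (240).

FM02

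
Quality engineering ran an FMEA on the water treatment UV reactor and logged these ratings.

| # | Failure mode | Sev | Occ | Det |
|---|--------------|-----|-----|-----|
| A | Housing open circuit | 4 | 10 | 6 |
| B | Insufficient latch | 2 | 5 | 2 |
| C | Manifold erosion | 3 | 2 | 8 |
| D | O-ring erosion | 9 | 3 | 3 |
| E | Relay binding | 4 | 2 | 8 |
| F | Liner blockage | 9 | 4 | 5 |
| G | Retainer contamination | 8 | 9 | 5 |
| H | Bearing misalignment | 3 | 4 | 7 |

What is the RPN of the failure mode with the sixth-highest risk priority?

RPN = Severity × Occurrence × Detection:
  A: 4 × 10 × 6 = 240
  B: 2 × 5 × 2 = 20
  C: 3 × 2 × 8 = 48
  D: 9 × 3 × 3 = 81
  E: 4 × 2 × 8 = 64
  F: 9 × 4 × 5 = 180
  G: 8 × 9 × 5 = 360
  H: 3 × 4 × 7 = 84
Sorted descending: 360, 240, 180, 84, 81, 64, 48, 20.
The sixth-highest RPN is 64 (E).

64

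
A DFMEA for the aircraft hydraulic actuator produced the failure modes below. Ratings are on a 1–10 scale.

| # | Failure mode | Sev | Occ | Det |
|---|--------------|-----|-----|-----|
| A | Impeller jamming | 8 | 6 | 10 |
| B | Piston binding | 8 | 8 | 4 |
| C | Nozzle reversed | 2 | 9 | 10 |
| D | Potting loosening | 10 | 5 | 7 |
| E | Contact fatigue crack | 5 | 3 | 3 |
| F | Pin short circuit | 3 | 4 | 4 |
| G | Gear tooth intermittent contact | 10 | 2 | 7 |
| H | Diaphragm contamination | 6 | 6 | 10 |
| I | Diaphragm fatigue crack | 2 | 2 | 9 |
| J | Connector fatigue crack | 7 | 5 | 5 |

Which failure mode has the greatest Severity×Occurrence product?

B

Criticality = Severity × Occurrence:
  A: 8 × 6 = 48
  B: 8 × 8 = 64
  C: 2 × 9 = 18
  D: 10 × 5 = 50
  E: 5 × 3 = 15
  F: 3 × 4 = 12
  G: 10 × 2 = 20
  H: 6 × 6 = 36
  I: 2 × 2 = 4
  J: 7 × 5 = 35
Highest criticality is 64 → B.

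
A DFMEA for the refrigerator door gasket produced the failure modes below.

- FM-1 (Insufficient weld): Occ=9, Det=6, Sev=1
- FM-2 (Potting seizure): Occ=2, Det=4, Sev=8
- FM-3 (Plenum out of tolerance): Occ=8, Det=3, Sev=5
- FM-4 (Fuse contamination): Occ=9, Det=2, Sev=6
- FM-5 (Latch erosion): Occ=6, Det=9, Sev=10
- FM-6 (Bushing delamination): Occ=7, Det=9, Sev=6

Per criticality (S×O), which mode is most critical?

FM-5

Criticality = Severity × Occurrence:
  FM-1: 1 × 9 = 9
  FM-2: 8 × 2 = 16
  FM-3: 5 × 8 = 40
  FM-4: 6 × 9 = 54
  FM-5: 10 × 6 = 60
  FM-6: 6 × 7 = 42
Highest criticality is 60 → FM-5.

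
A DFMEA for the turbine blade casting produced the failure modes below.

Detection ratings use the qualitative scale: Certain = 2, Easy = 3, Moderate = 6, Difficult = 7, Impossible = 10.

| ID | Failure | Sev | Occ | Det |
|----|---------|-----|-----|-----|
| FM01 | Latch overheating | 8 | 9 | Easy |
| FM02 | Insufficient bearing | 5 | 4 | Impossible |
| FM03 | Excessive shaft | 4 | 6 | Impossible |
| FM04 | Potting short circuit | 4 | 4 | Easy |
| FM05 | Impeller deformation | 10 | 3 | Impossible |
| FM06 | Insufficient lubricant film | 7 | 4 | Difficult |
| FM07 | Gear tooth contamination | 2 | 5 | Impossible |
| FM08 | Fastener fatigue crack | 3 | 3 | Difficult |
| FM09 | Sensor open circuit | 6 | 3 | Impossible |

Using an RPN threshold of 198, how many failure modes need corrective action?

4

RPN = Severity × Occurrence × Detection:
  FM01: 8 × 9 × 3 = 216
  FM02: 5 × 4 × 10 = 200
  FM03: 4 × 6 × 10 = 240
  FM04: 4 × 4 × 3 = 48
  FM05: 10 × 3 × 10 = 300
  FM06: 7 × 4 × 7 = 196
  FM07: 2 × 5 × 10 = 100
  FM08: 3 × 3 × 7 = 63
  FM09: 6 × 3 × 10 = 180
Modes with RPN ≥ 198: FM01 (216), FM02 (200), FM03 (240), FM05 (300) → 4.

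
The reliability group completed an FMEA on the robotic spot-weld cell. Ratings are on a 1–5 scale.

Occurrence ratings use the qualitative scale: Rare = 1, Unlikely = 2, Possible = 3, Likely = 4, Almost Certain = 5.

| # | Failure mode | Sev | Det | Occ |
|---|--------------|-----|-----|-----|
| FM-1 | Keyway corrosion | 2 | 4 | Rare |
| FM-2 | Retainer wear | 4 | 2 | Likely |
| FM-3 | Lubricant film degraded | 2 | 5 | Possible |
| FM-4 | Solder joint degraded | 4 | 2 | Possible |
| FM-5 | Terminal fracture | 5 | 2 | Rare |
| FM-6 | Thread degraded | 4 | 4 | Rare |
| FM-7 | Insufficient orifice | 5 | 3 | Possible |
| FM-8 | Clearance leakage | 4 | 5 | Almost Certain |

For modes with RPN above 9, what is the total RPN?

257

RPN = Severity × Occurrence × Detection:
  FM-1: 2 × 1 × 4 = 8
  FM-2: 4 × 4 × 2 = 32
  FM-3: 2 × 3 × 5 = 30
  FM-4: 4 × 3 × 2 = 24
  FM-5: 5 × 1 × 2 = 10
  FM-6: 4 × 1 × 4 = 16
  FM-7: 5 × 3 × 3 = 45
  FM-8: 4 × 5 × 5 = 100
RPN > 9: FM-2 (32), FM-3 (30), FM-4 (24), FM-5 (10), FM-6 (16), FM-7 (45), FM-8 (100).
Sum: 32 + 30 + 24 + 10 + 16 + 45 + 100 = 257.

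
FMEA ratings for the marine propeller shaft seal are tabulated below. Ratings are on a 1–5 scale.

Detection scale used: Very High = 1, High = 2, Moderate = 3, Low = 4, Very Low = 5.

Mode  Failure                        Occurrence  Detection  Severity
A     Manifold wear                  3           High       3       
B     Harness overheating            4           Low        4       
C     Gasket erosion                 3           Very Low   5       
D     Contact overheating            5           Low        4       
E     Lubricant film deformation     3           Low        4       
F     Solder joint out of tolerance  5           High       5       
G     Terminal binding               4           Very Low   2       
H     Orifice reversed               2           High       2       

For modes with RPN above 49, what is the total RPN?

RPN = Severity × Occurrence × Detection:
  A: 3 × 3 × 2 = 18
  B: 4 × 4 × 4 = 64
  C: 5 × 3 × 5 = 75
  D: 4 × 5 × 4 = 80
  E: 4 × 3 × 4 = 48
  F: 5 × 5 × 2 = 50
  G: 2 × 4 × 5 = 40
  H: 2 × 2 × 2 = 8
RPN > 49: B (64), C (75), D (80), F (50).
Sum: 64 + 75 + 80 + 50 = 269.

269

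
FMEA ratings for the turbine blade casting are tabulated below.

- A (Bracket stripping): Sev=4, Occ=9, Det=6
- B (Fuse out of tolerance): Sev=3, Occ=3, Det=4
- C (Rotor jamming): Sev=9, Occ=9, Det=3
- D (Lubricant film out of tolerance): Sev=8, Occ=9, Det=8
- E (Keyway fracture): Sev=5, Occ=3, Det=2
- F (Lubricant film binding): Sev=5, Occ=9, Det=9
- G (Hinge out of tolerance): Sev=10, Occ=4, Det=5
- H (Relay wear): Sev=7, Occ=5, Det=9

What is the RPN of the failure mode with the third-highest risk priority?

RPN = Severity × Occurrence × Detection:
  A: 4 × 9 × 6 = 216
  B: 3 × 3 × 4 = 36
  C: 9 × 9 × 3 = 243
  D: 8 × 9 × 8 = 576
  E: 5 × 3 × 2 = 30
  F: 5 × 9 × 9 = 405
  G: 10 × 4 × 5 = 200
  H: 7 × 5 × 9 = 315
Sorted descending: 576, 405, 315, 243, 216, 200, 36, 30.
The third-highest RPN is 315 (H).

315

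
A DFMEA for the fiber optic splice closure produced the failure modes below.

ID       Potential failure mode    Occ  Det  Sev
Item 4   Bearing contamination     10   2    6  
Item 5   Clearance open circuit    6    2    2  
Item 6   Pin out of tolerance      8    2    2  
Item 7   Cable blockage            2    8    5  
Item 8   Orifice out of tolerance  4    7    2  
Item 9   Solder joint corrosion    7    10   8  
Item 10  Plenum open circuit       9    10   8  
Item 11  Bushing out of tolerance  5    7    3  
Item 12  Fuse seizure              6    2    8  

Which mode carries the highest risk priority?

Item 10

RPN = Severity × Occurrence × Detection:
  Item 4: 6 × 10 × 2 = 120
  Item 5: 2 × 6 × 2 = 24
  Item 6: 2 × 8 × 2 = 32
  Item 7: 5 × 2 × 8 = 80
  Item 8: 2 × 4 × 7 = 56
  Item 9: 8 × 7 × 10 = 560
  Item 10: 8 × 9 × 10 = 720
  Item 11: 3 × 5 × 7 = 105
  Item 12: 8 × 6 × 2 = 96
Highest RPN is 720 → Item 10.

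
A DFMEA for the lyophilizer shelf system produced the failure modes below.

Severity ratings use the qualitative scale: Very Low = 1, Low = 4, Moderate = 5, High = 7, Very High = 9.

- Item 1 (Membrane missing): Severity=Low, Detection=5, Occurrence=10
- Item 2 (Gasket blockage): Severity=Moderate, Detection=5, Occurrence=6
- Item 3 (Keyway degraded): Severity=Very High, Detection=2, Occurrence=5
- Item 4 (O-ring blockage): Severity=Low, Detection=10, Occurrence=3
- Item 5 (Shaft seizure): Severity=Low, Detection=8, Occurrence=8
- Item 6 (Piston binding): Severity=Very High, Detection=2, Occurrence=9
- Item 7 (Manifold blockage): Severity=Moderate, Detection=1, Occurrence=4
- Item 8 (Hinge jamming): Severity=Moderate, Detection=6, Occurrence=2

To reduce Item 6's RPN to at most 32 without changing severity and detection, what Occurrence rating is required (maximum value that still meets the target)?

1

Item 6: S=9, O=9, D=2 → current RPN = 162.
Fixed product = 18. Need 18 × O ≤ 32, so O ≤ 32/18 = 1.78.
Maximum integer Occurrence rating = 1 (gives RPN 18; O=2 would give 36 > 32).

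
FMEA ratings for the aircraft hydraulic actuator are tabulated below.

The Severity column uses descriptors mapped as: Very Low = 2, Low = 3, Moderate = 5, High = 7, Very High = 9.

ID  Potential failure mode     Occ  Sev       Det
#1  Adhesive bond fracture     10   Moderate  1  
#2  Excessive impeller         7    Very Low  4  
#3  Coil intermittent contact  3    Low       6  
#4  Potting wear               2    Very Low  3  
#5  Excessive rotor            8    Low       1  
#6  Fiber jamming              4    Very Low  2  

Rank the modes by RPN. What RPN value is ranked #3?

RPN = Severity × Occurrence × Detection:
  #1: 5 × 10 × 1 = 50
  #2: 2 × 7 × 4 = 56
  #3: 3 × 3 × 6 = 54
  #4: 2 × 2 × 3 = 12
  #5: 3 × 8 × 1 = 24
  #6: 2 × 4 × 2 = 16
Sorted descending: 56, 54, 50, 24, 16, 12.
The third-highest RPN is 50 (#1).

50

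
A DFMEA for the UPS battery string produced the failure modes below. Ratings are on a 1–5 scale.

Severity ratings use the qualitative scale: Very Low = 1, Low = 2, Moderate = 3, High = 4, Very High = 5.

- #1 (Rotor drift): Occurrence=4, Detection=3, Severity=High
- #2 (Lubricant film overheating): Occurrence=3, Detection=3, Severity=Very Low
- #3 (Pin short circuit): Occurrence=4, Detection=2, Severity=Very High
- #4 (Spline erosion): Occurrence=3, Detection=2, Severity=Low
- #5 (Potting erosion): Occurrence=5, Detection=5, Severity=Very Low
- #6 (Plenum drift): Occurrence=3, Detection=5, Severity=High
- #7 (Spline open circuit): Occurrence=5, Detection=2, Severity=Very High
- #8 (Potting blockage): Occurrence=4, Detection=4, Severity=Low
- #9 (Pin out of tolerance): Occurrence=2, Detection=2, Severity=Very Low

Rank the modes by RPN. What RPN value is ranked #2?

RPN = Severity × Occurrence × Detection:
  #1: 4 × 4 × 3 = 48
  #2: 1 × 3 × 3 = 9
  #3: 5 × 4 × 2 = 40
  #4: 2 × 3 × 2 = 12
  #5: 1 × 5 × 5 = 25
  #6: 4 × 3 × 5 = 60
  #7: 5 × 5 × 2 = 50
  #8: 2 × 4 × 4 = 32
  #9: 1 × 2 × 2 = 4
Sorted descending: 60, 50, 48, 40, 32, 25, 12, 9, 4.
The second-highest RPN is 50 (#7).

50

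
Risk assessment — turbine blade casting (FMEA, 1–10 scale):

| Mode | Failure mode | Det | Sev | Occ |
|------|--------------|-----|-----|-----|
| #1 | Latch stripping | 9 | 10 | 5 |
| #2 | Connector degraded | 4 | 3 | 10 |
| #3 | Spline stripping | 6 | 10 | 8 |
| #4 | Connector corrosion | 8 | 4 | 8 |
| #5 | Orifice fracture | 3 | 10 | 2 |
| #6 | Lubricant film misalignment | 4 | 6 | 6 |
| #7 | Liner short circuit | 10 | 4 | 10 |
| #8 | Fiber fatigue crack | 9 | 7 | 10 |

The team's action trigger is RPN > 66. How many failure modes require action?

7

RPN = Severity × Occurrence × Detection:
  #1: 10 × 5 × 9 = 450
  #2: 3 × 10 × 4 = 120
  #3: 10 × 8 × 6 = 480
  #4: 4 × 8 × 8 = 256
  #5: 10 × 2 × 3 = 60
  #6: 6 × 6 × 4 = 144
  #7: 4 × 10 × 10 = 400
  #8: 7 × 10 × 9 = 630
Modes with RPN > 66: #1 (450), #2 (120), #3 (480), #4 (256), #6 (144), #7 (400), #8 (630) → 7.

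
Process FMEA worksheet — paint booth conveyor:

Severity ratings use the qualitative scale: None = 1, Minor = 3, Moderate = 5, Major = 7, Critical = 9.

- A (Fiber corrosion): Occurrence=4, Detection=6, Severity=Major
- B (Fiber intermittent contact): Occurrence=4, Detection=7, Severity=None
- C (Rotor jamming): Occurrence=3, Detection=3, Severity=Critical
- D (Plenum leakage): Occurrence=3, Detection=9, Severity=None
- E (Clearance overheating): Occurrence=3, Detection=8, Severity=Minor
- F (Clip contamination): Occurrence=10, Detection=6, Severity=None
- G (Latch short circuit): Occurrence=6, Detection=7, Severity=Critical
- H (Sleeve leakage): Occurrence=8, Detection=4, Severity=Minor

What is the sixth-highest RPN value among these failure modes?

RPN = Severity × Occurrence × Detection:
  A: 7 × 4 × 6 = 168
  B: 1 × 4 × 7 = 28
  C: 9 × 3 × 3 = 81
  D: 1 × 3 × 9 = 27
  E: 3 × 3 × 8 = 72
  F: 1 × 10 × 6 = 60
  G: 9 × 6 × 7 = 378
  H: 3 × 8 × 4 = 96
Sorted descending: 378, 168, 96, 81, 72, 60, 28, 27.
The sixth-highest RPN is 60 (F).

60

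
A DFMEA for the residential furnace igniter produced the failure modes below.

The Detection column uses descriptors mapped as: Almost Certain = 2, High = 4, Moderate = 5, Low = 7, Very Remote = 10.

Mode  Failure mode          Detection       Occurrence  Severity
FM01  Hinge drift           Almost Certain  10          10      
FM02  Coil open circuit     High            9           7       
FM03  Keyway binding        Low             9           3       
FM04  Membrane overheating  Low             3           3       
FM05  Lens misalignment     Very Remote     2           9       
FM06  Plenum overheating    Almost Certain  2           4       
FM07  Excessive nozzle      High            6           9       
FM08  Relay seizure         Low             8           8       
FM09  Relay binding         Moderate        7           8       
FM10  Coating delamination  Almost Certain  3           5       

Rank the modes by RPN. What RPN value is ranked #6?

RPN = Severity × Occurrence × Detection:
  FM01: 10 × 10 × 2 = 200
  FM02: 7 × 9 × 4 = 252
  FM03: 3 × 9 × 7 = 189
  FM04: 3 × 3 × 7 = 63
  FM05: 9 × 2 × 10 = 180
  FM06: 4 × 2 × 2 = 16
  FM07: 9 × 6 × 4 = 216
  FM08: 8 × 8 × 7 = 448
  FM09: 8 × 7 × 5 = 280
  FM10: 5 × 3 × 2 = 30
Sorted descending: 448, 280, 252, 216, 200, 189, 180, 63, 30, 16.
The sixth-highest RPN is 189 (FM03).

189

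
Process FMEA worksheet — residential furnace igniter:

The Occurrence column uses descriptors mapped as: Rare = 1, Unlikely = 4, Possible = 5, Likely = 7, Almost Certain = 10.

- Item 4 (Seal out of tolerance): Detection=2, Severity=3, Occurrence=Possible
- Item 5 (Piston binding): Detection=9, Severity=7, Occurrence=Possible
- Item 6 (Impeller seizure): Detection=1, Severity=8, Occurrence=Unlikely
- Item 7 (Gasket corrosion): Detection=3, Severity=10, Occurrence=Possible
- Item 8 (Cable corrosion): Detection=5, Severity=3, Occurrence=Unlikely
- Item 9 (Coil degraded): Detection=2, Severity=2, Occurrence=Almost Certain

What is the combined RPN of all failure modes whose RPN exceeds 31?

597

RPN = Severity × Occurrence × Detection:
  Item 4: 3 × 5 × 2 = 30
  Item 5: 7 × 5 × 9 = 315
  Item 6: 8 × 4 × 1 = 32
  Item 7: 10 × 5 × 3 = 150
  Item 8: 3 × 4 × 5 = 60
  Item 9: 2 × 10 × 2 = 40
RPN > 31: Item 5 (315), Item 6 (32), Item 7 (150), Item 8 (60), Item 9 (40).
Sum: 315 + 32 + 150 + 60 + 40 = 597.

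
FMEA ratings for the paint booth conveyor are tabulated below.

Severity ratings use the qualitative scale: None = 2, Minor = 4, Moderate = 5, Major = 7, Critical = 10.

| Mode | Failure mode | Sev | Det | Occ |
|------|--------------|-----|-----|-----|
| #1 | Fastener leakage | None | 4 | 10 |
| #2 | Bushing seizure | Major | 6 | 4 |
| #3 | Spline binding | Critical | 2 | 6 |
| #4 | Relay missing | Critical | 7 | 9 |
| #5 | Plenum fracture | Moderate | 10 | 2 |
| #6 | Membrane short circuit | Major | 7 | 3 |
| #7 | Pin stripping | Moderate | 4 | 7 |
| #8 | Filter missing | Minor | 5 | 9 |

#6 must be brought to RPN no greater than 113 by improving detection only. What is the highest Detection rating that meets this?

5

#6: S=7, O=3, D=7 → current RPN = 147.
Fixed product = 21. Need 21 × D ≤ 113, so D ≤ 113/21 = 5.38.
Maximum integer Detection rating = 5 (gives RPN 105; D=6 would give 126 > 113).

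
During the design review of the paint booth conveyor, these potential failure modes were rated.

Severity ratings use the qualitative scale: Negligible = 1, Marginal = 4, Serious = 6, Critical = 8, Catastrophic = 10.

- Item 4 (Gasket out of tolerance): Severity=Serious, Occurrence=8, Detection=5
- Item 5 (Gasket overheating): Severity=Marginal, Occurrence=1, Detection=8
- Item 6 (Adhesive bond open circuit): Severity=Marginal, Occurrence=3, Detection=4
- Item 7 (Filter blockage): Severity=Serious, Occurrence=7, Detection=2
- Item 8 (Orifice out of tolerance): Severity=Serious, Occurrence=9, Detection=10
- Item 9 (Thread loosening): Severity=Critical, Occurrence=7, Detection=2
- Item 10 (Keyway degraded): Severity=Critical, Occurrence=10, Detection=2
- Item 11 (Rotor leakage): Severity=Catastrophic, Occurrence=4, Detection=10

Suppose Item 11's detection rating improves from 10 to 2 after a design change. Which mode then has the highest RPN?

Item 8

RPN = Severity × Occurrence × Detection:
  Item 4: 6 × 8 × 5 = 240
  Item 5: 4 × 1 × 8 = 32
  Item 6: 4 × 3 × 4 = 48
  Item 7: 6 × 7 × 2 = 84
  Item 8: 6 × 9 × 10 = 540
  Item 9: 8 × 7 × 2 = 112
  Item 10: 8 × 10 × 2 = 160
  Item 11: 10 × 4 × 10 = 400
After action: Item 11 → 10 × 4 × 2 = 80.
Revised RPNs: Item 8=540, Item 4=240, Item 10=160, Item 9=112, Item 7=84, Item 11=80, Item 6=48, Item 5=32.
Highest is now Item 8 (540).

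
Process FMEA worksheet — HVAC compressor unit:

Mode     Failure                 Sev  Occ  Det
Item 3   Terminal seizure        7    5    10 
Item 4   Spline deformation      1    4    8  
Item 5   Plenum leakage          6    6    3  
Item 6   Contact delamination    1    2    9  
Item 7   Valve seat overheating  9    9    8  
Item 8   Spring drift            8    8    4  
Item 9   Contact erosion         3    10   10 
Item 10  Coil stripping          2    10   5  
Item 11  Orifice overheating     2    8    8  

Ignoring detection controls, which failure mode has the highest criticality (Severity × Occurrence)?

Item 7

Criticality = Severity × Occurrence:
  Item 3: 7 × 5 = 35
  Item 4: 1 × 4 = 4
  Item 5: 6 × 6 = 36
  Item 6: 1 × 2 = 2
  Item 7: 9 × 9 = 81
  Item 8: 8 × 8 = 64
  Item 9: 3 × 10 = 30
  Item 10: 2 × 10 = 20
  Item 11: 2 × 8 = 16
Highest criticality is 81 → Item 7.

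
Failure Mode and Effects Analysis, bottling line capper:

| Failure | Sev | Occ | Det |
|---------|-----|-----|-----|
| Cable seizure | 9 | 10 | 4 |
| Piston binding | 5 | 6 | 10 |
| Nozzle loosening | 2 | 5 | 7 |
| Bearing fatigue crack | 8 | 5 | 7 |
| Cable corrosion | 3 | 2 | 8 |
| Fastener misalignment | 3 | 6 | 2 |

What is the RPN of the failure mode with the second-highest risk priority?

RPN = Severity × Occurrence × Detection:
  Cable seizure: 9 × 10 × 4 = 360
  Piston binding: 5 × 6 × 10 = 300
  Nozzle loosening: 2 × 5 × 7 = 70
  Bearing fatigue crack: 8 × 5 × 7 = 280
  Cable corrosion: 3 × 2 × 8 = 48
  Fastener misalignment: 3 × 6 × 2 = 36
Sorted descending: 360, 300, 280, 70, 48, 36.
The second-highest RPN is 300 (Piston binding).

300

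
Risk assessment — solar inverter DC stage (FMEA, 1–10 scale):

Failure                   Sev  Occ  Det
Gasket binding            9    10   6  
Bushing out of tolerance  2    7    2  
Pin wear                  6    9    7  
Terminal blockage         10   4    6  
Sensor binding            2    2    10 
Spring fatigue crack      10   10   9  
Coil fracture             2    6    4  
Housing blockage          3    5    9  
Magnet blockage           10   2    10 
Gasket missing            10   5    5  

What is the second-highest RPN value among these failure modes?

RPN = Severity × Occurrence × Detection:
  Gasket binding: 9 × 10 × 6 = 540
  Bushing out of tolerance: 2 × 7 × 2 = 28
  Pin wear: 6 × 9 × 7 = 378
  Terminal blockage: 10 × 4 × 6 = 240
  Sensor binding: 2 × 2 × 10 = 40
  Spring fatigue crack: 10 × 10 × 9 = 900
  Coil fracture: 2 × 6 × 4 = 48
  Housing blockage: 3 × 5 × 9 = 135
  Magnet blockage: 10 × 2 × 10 = 200
  Gasket missing: 10 × 5 × 5 = 250
Sorted descending: 900, 540, 378, 250, 240, 200, 135, 48, 40, 28.
The second-highest RPN is 540 (Gasket binding).

540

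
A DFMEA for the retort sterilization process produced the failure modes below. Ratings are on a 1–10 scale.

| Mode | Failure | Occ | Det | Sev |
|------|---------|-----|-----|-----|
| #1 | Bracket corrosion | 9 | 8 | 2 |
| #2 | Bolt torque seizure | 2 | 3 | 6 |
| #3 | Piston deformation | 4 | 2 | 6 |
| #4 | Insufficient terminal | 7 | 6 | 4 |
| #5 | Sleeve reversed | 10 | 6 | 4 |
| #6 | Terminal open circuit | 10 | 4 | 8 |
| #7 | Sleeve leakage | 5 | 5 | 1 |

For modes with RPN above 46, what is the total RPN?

920

RPN = Severity × Occurrence × Detection:
  #1: 2 × 9 × 8 = 144
  #2: 6 × 2 × 3 = 36
  #3: 6 × 4 × 2 = 48
  #4: 4 × 7 × 6 = 168
  #5: 4 × 10 × 6 = 240
  #6: 8 × 10 × 4 = 320
  #7: 1 × 5 × 5 = 25
RPN > 46: #1 (144), #3 (48), #4 (168), #5 (240), #6 (320).
Sum: 144 + 48 + 168 + 240 + 320 = 920.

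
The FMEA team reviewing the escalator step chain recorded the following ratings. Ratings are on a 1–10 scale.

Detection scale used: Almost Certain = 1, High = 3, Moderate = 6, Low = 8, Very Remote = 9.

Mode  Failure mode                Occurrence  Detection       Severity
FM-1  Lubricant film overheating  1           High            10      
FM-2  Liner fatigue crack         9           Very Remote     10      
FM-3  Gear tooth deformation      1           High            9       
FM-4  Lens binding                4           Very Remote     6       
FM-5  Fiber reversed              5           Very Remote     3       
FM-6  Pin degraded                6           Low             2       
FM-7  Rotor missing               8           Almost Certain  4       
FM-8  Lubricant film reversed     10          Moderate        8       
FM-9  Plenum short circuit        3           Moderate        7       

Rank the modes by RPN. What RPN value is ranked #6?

RPN = Severity × Occurrence × Detection:
  FM-1: 10 × 1 × 3 = 30
  FM-2: 10 × 9 × 9 = 810
  FM-3: 9 × 1 × 3 = 27
  FM-4: 6 × 4 × 9 = 216
  FM-5: 3 × 5 × 9 = 135
  FM-6: 2 × 6 × 8 = 96
  FM-7: 4 × 8 × 1 = 32
  FM-8: 8 × 10 × 6 = 480
  FM-9: 7 × 3 × 6 = 126
Sorted descending: 810, 480, 216, 135, 126, 96, 32, 30, 27.
The sixth-highest RPN is 96 (FM-6).

96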